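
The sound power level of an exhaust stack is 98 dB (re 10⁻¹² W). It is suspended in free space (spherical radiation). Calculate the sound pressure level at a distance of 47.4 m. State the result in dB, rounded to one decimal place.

Free-field spherical radiation: L_p = L_w − 10·log₁₀(4π·r²), r = 47.4 m.
4π·r² = 2.823e+04 m², 10·log₁₀ of that is 44.508 dB.
L_p = 98 − 44.508 = 53.49 dB.

53.5 dB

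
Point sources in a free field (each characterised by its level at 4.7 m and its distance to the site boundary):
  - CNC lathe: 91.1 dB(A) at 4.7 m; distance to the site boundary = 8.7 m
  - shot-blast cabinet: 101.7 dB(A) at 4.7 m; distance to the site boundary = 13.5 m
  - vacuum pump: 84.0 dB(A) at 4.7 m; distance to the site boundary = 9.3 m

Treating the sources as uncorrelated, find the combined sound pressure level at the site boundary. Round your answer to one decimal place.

93.5 dB(A)

First find each source's level at the receiver (point-source: −20·log₁₀(r/r_ref)), then combine on an intensity basis.
CNC lathe: 91.1 − 20·log₁₀(8.7/4.7) = 91.1 − 5.35 = 85.75 dB(A).
shot-blast cabinet: 101.7 − 20·log₁₀(13.5/4.7) = 101.7 − 9.16 = 92.54 dB(A).
vacuum pump: 84.0 − 20·log₁₀(9.3/4.7) = 84.0 − 5.93 = 78.07 dB(A).
Σ 10^(L/10) = 2.233e+09 → L_total = 10·log₁₀(2.233e+09) = 93.49 dB(A).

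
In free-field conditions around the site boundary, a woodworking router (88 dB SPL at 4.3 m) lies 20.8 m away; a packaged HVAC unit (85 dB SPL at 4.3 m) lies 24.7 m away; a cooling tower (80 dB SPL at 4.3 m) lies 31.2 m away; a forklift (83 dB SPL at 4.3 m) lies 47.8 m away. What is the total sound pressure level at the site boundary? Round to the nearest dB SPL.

76 dB SPL

Apply inverse-square spreading to bring every level to the receiver, then sum 10^(L/10).
woodworking router: 88 − 20·log₁₀(20.8/4.3) = 88 − 13.69 = 74.31 dB SPL.
packaged HVAC unit: 85 − 20·log₁₀(24.7/4.3) = 85 − 15.18 = 69.82 dB SPL.
cooling tower: 80 − 20·log₁₀(31.2/4.3) = 80 − 17.21 = 62.79 dB SPL.
forklift: 83 − 20·log₁₀(47.8/4.3) = 83 − 20.92 = 62.08 dB SPL.
Σ 10^(L/10) = 4.006e+07 → L_total = 10·log₁₀(4.006e+07) = 76.03 dB SPL.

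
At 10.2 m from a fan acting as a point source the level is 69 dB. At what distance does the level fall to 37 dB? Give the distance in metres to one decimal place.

406.1 m

For a point source L₁ − L₂ = 20·log₁₀(r₂/r₁), so r₂ = r₁·10^((L₁−L₂)/20).
r₂ = 10.2·10^((69−37)/20) = 10.2·10^(32.0/20) = 406.07 m.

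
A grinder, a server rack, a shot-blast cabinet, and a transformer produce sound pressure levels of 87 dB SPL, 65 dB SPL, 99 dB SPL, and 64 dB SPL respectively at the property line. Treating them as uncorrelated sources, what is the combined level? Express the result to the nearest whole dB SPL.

99 dB SPL

For uncorrelated sources the intensities add, so convert each level to linear form, sum, and take 10·log₁₀ of the total.
Σ 10^(L/10) = 10^(87/10) + 10^(65/10) + 10^(99/10) + 10^(64/10) = 8.450e+09.
L_total = 10·log₁₀(8.450e+09) = 99.27 dB SPL.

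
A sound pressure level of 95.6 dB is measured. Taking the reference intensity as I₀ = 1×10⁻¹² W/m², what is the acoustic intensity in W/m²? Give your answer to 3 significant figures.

L = 10·log₁₀(I/I₀) ⇒ I = I₀·10^(L/10) = 10⁻¹² × 10^9.56.

0.00363 W/m²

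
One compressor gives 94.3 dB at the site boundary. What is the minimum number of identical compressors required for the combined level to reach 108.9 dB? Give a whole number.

29

The shortfall is 108.9 − 94.3 = 14.6 dB, and N units add 10·log₁₀ N, so need 10·log₁₀ N ≥ 14.6.
N ≥ 10^(14.6/10) = 28.840, so N = 29.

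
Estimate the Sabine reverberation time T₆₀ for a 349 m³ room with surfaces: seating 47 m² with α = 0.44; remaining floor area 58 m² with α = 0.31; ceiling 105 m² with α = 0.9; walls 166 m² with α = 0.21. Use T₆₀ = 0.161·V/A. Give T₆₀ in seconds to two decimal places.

0.33 s

Summing Sᵢαᵢ: 47·0.44 + 58·0.31 + 105·0.9 + 166·0.21 = 168.02 m².
T₆₀ = 0.161·V/A = 0.161·349/168.02 = 0.334 s.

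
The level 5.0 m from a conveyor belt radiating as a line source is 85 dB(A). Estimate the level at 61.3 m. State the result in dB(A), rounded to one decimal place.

Line-source attenuation: ΔL = 10·log₁₀(r₂/r₁) = 10·log₁₀(61.3/5.0) = 10.885 dB.
L₂ = 85 − 10·log₁₀(61.3/5.0) = 85 − 10.885 = 74.12 dB(A).

74.1 dB(A)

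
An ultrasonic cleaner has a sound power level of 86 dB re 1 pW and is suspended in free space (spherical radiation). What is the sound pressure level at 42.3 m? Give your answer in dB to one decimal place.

42.5 dB

L_p = L_w − 10·log₁₀(4π·r²) with r = 42.3 m.
4π·r² = 2.248e+04 m², 10·log₁₀ of that is 43.519 dB.
L_p = 86 − 43.519 = 42.48 dB.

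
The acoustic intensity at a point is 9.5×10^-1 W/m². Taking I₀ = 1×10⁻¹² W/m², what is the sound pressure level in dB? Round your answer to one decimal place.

Dividing by I₀ shifts the exponent by 12: I/I₀ = 9.5×10^11.
L = 10·(0.9777 + 11) = 119.78 dB.

119.8 dB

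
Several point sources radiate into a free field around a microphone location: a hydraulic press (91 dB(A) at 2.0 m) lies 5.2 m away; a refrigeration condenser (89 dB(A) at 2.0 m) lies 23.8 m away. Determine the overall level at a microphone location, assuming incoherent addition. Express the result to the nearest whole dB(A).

Apply inverse-square spreading to bring every level to the receiver, then sum 10^(L/10).
hydraulic press: 91 − 20·log₁₀(5.2/2.0) = 91 − 8.30 = 82.70 dB(A).
refrigeration condenser: 89 − 20·log₁₀(23.8/2.0) = 89 − 21.51 = 67.49 dB(A).
Σ 10^(L/10) = 1.918e+08 → L_total = 10·log₁₀(1.918e+08) = 82.83 dB(A).

83 dB(A)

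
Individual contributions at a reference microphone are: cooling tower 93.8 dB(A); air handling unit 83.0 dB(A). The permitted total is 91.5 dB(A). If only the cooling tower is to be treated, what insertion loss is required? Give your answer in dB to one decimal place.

The untreated sources together contribute 10^(83.0/10) = 1.995e+08, i.e. 83.00 dB(A).
To meet 91.5 dB(A) overall, the treated cooling tower may contribute at most 10^(91.5/10) − 1.995e+08 = 1.213e+09, i.e. 90.84 dB(A).
So the cooling tower must be reduced from 93.8 to 90.84 dB(A): IL = 2.96 dB.

3.0 dB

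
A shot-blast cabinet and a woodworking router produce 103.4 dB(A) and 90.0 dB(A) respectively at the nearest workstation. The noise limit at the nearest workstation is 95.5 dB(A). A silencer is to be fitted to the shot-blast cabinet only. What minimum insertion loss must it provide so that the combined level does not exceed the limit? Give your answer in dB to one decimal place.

9.3 dB

The untreated sources together contribute 10^(90.0/10) = 1.000e+09, i.e. 90.00 dB(A).
To meet 95.5 dB(A) overall, the treated shot-blast cabinet may contribute at most 10^(95.5/10) − 1.000e+09 = 2.548e+09, i.e. 94.06 dB(A).
Required insertion loss = 103.4 − 94.06 = 9.34 dB.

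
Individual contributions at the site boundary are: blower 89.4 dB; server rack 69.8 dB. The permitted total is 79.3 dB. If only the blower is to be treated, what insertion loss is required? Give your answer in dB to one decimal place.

10.6 dB

Fixed contribution from the other source: Σ 10^(L/10) = 10^(69.8/10) = 9.550e+06 (69.80 dB).
To meet 79.3 dB overall, the treated blower may contribute at most 10^(79.3/10) − 9.550e+06 = 7.556e+07, i.e. 78.78 dB.
So the blower must be reduced from 89.4 to 78.78 dB: IL = 10.62 dB.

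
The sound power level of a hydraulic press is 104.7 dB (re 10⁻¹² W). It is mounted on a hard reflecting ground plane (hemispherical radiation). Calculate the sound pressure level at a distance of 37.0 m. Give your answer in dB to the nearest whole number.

65 dB

The power spreads over a hemisphere of area 2π·r², so L_p = L_w − 10·log₁₀(2π·r²).
2π·r² = 8602 m², 10·log₁₀ of that is 39.346 dB.
L_p = 104.7 − 39.346 = 65.35 dB.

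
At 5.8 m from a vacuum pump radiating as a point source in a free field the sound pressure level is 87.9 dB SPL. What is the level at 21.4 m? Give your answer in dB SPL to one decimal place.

For a point source, L₂ = L₁ − 20·log₁₀(r₂/r₁).
L₂ = 87.9 − 20·log₁₀(21.4/5.8) = 87.9 − 11.340 = 76.56 dB SPL.

76.6 dB SPL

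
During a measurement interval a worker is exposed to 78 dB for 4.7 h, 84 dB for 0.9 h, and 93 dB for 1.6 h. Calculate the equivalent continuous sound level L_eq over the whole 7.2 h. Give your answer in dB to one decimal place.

The energy average is taken in the linear domain: L_eq = 10·log₁₀[(Σ tᵢ·10^(Lᵢ/10))/T], T = 7.2 h.
Σ tᵢ·10^(Lᵢ/10) = 4.7·10^(78/10) + 0.9·10^(84/10) + 1.6·10^(93/10) = 3.715e+09.
L_eq = 10·log₁₀(3.715e+09/7.2) = 87.13 dB.

87.1 dB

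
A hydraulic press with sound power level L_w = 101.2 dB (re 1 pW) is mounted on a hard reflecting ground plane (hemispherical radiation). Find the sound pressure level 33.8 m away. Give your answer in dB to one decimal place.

62.6 dB

Free-field hemispherical radiation: L_p = L_w − 10·log₁₀(2π·r²), r = 33.8 m.
2π·r² = 7178 m², 10·log₁₀ of that is 38.560 dB.
L_p = 101.2 − 38.560 = 62.64 dB.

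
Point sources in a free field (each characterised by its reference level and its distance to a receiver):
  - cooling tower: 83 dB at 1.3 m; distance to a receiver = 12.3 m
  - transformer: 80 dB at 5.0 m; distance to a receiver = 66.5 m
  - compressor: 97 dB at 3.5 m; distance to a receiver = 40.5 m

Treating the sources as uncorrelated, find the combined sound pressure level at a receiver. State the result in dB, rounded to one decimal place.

76.0 dB

Propagate each source to the receiver with L = L_ref − 20·log₁₀(r/r_ref), then add intensities.
cooling tower: 83 − 20·log₁₀(12.3/1.3) = 83 − 19.52 = 63.48 dB.
transformer: 80 − 20·log₁₀(66.5/5.0) = 80 − 22.48 = 57.52 dB.
compressor: 97 − 20·log₁₀(40.5/3.5) = 97 − 21.27 = 75.73 dB.
Σ 10^(L/10) = 4.022e+07 → L_total = 10·log₁₀(4.022e+07) = 76.04 dB.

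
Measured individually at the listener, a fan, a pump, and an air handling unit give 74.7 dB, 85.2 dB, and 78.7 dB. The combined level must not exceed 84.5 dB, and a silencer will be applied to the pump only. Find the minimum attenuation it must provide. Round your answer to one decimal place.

Fixed contribution from the other sources: Σ 10^(L/10) = 10^(74.7/10) + 10^(78.7/10) = 1.036e+08 (80.16 dB).
The limit corresponds to 10^(84.5/10) = 2.818e+08; subtracting the fixed part leaves 1.782e+08 for the pump, i.e. 82.51 dB.
Required insertion loss = 85.2 − 82.51 = 2.69 dB.

2.7 dB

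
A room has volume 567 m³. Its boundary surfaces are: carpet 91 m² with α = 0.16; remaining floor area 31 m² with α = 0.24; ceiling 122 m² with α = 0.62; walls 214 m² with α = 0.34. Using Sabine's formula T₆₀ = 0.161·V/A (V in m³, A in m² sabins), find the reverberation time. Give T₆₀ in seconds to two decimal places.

Total absorption A = 91·0.16 + 31·0.24 + 122·0.62 + 214·0.34 = 170.40 m² sabins.
T₆₀ = 0.161·V/A = 0.161·567/170.40 = 0.536 s.

0.54 s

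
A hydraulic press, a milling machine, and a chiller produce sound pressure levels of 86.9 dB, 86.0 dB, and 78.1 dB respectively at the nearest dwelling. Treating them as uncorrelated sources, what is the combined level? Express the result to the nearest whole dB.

90 dB

Incoherent sources combine by intensity addition: L_total = 10·log₁₀(Σ 10^(L_i/10)).
Σ 10^(L/10) = 10^(86.9/10) + 10^(86.0/10) + 10^(78.1/10) = 9.525e+08.
L_total = 10·log₁₀(9.525e+08) = 89.79 dB.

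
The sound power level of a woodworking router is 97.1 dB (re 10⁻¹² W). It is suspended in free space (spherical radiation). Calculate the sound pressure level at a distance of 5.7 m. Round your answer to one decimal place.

Free-field spherical radiation: L_p = L_w − 10·log₁₀(4π·r²), r = 5.7 m.
4π·r² = 408.3 m², 10·log₁₀ of that is 26.110 dB.
L_p = 97.1 − 26.110 = 70.99 dB.

71.0 dB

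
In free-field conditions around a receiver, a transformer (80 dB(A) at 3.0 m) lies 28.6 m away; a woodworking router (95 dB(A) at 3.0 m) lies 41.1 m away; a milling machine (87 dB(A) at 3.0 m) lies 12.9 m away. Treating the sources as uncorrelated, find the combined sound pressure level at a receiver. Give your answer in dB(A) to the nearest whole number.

Apply inverse-square spreading to bring every level to the receiver, then sum 10^(L/10).
transformer: 80 − 20·log₁₀(28.6/3.0) = 80 − 19.58 = 60.42 dB(A).
woodworking router: 95 − 20·log₁₀(41.1/3.0) = 95 − 22.73 = 72.27 dB(A).
milling machine: 87 − 20·log₁₀(12.9/3.0) = 87 − 12.67 = 74.33 dB(A).
Σ 10^(L/10) = 4.505e+07 → L_total = 10·log₁₀(4.505e+07) = 76.54 dB(A).

77 dB(A)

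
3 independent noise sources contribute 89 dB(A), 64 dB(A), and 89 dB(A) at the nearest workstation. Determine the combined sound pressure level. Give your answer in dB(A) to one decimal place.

Incoherent sources combine by intensity addition: L_total = 10·log₁₀(Σ 10^(L_i/10)).
Σ 10^(L/10) = 10^(89/10) + 10^(64/10) + 10^(89/10) = 1.591e+09.
L_total = 10·log₁₀(1.591e+09) = 92.02 dB(A).

92.0 dB(A)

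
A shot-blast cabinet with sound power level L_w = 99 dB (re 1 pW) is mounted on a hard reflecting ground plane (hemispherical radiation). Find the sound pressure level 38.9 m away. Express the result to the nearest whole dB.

Free-field hemispherical radiation: L_p = L_w − 10·log₁₀(2π·r²), r = 38.9 m.
2π·r² = 9508 m², 10·log₁₀ of that is 39.781 dB.
L_p = 99 − 39.781 = 59.22 dB.

59 dB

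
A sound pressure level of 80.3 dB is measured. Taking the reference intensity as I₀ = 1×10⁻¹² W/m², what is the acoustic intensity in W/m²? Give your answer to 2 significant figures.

I = I₀·10^(L/10) = 10⁻¹² × 10^(80.3/10) = 10^(-3.970).

0.00011 W/m²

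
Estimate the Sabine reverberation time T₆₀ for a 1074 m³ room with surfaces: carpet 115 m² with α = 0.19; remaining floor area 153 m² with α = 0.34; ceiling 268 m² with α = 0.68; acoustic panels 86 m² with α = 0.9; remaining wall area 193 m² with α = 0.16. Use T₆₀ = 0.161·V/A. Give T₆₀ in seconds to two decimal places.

Summing Sᵢαᵢ: 115·0.19 + 153·0.34 + 268·0.68 + 86·0.9 + 193·0.16 = 364.39 m².
T₆₀ = 0.161 × 1074 / 364.39 = 0.475 s.

0.47 s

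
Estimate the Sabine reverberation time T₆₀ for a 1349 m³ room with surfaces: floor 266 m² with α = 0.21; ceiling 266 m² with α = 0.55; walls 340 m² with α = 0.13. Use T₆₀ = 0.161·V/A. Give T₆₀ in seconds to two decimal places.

0.88 s

Total absorption A = 266·0.21 + 266·0.55 + 340·0.13 = 246.36 m² sabins.
T₆₀ = 0.161 × 1349 / 246.36 = 0.882 s.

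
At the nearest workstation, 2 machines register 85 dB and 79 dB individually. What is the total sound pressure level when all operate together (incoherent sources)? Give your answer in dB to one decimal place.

86.0 dB

Incoherent sources combine by intensity addition: L_total = 10·log₁₀(Σ 10^(L_i/10)).
Σ 10^(L/10) = 10^(85/10) + 10^(79/10) = 3.957e+08.
L_total = 10·log₁₀(3.957e+08) = 85.97 dB.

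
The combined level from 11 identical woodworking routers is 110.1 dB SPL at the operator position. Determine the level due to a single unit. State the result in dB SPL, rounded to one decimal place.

For N identical incoherent sources L_total = L₁ + 10·log₁₀ N, so L₁ = 110.1 − 10·log₁₀(11) = 110.1 − 10.414.

99.7 dB SPL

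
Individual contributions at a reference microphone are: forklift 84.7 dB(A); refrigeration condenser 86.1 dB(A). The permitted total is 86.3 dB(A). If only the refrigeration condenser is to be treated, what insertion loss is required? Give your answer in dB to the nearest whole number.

Everything except the refrigeration condenser sums to 10^(84.7/10) = 2.951e+08 in linear terms, 84.70 dB(A).
The limit corresponds to 10^(86.3/10) = 4.266e+08; subtracting the fixed part leaves 1.315e+08 for the refrigeration condenser, i.e. 81.19 dB(A).
So the refrigeration condenser must be reduced from 86.1 to 81.19 dB(A): IL = 4.91 dB.

5 dB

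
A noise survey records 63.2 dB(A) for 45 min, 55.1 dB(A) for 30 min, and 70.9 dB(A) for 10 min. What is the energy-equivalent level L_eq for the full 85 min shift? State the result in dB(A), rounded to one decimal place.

Weight each interval's intensity by its duration and average over T = 85 min:
Σ tᵢ·10^(Lᵢ/10) = 45·10^(63.2/10) + 30·10^(55.1/10) + 10·10^(70.9/10) = 2.268e+08.
L_eq = 10·log₁₀(2.268e+08/85) = 64.26 dB(A).

64.3 dB(A)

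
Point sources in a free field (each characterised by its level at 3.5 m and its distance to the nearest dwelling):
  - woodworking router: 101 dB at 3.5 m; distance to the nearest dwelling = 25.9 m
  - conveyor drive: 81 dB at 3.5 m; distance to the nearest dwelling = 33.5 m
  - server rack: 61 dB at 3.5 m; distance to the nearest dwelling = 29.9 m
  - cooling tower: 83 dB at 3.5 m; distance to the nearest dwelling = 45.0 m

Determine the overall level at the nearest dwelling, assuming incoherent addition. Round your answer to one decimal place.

83.7 dB

First find each source's level at the receiver (point-source: −20·log₁₀(r/r_ref)), then combine on an intensity basis.
woodworking router: 101 − 20·log₁₀(25.9/3.5) = 101 − 17.38 = 83.62 dB.
conveyor drive: 81 − 20·log₁₀(33.5/3.5) = 81 − 19.62 = 61.38 dB.
server rack: 61 − 20·log₁₀(29.9/3.5) = 61 − 18.63 = 42.37 dB.
cooling tower: 83 − 20·log₁₀(45.0/3.5) = 83 − 22.18 = 60.82 dB.
Σ 10^(L/10) = 2.325e+08 → L_total = 10·log₁₀(2.325e+08) = 83.66 dB.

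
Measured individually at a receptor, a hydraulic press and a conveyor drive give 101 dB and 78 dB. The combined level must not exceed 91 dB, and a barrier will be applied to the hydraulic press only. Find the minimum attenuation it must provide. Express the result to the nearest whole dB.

10 dB

The untreated sources together contribute 10^(78/10) = 6.310e+07, i.e. 78.00 dB.
To meet 91 dB overall, the treated hydraulic press may contribute at most 10^(91/10) − 6.310e+07 = 1.196e+09, i.e. 90.78 dB.
So the hydraulic press must be reduced from 101 to 90.78 dB: IL = 10.22 dB.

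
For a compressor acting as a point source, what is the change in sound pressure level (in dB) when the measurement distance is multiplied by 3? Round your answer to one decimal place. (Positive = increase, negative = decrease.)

Point-source spreading: ΔL = −20·log₁₀(r₂/r₁).
ΔL = −20·log₁₀(3) = -9.54 dB.

-9.5 dB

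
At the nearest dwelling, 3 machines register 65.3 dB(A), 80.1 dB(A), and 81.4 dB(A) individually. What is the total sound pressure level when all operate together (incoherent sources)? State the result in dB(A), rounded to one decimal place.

Incoherent sources combine by intensity addition: L_total = 10·log₁₀(Σ 10^(L_i/10)).
Σ 10^(L/10) = 10^(65.3/10) + 10^(80.1/10) + 10^(81.4/10) = 2.438e+08.
L_total = 10·log₁₀(2.438e+08) = 83.87 dB(A).

83.9 dB(A)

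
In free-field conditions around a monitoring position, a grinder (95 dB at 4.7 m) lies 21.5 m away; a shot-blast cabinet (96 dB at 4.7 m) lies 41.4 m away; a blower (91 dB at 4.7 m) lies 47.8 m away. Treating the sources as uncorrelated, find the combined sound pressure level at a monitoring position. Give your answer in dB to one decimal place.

83.3 dB

Propagate each source to the receiver with L = L_ref − 20·log₁₀(r/r_ref), then add intensities.
grinder: 95 − 20·log₁₀(21.5/4.7) = 95 − 13.21 = 81.79 dB.
shot-blast cabinet: 96 − 20·log₁₀(41.4/4.7) = 96 − 18.90 = 77.10 dB.
blower: 91 − 20·log₁₀(47.8/4.7) = 91 − 20.15 = 70.85 dB.
Σ 10^(L/10) = 2.146e+08 → L_total = 10·log₁₀(2.146e+08) = 83.32 dB.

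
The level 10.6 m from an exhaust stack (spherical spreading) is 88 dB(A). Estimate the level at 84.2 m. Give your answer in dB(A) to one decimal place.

Point-source attenuation: ΔL = 20·log₁₀(r₂/r₁) = 20·log₁₀(84.2/10.6) = 18.000 dB.
L₂ = 88 − 20·log₁₀(84.2/10.6) = 88 − 18.000 = 70.00 dB(A).

70.0 dB(A)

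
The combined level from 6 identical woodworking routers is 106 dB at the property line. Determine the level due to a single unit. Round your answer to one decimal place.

For N identical incoherent sources L_total = L₁ + 10·log₁₀ N, so L₁ = 106 − 10·log₁₀(6) = 106 − 7.782.

98.2 dB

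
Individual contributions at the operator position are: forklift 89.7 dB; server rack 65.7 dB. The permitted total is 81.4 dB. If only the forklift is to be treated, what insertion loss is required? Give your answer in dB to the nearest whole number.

The untreated sources together contribute 10^(65.7/10) = 3.715e+06, i.e. 65.70 dB.
The limit corresponds to 10^(81.4/10) = 1.380e+08; subtracting the fixed part leaves 1.343e+08 for the forklift, i.e. 81.28 dB.
Required insertion loss = 89.7 − 81.28 = 8.42 dB.

8 dB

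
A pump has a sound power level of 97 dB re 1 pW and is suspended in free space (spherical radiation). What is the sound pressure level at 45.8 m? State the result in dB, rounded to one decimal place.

52.8 dB

L_p = L_w − 10·log₁₀(4π·r²) with r = 45.8 m.
4π·r² = 2.636e+04 m², 10·log₁₀ of that is 44.209 dB.
L_p = 97 − 44.209 = 52.79 dB.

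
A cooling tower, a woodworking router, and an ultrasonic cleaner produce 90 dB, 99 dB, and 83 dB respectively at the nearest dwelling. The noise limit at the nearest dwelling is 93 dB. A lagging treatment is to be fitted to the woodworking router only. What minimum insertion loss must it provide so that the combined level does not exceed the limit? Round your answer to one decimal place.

10.0 dB

The untreated sources together contribute 10^(90/10) + 10^(83/10) = 1.200e+09, i.e. 90.79 dB.
The limit corresponds to 10^(93/10) = 1.995e+09; subtracting the fixed part leaves 7.957e+08 for the woodworking router, i.e. 89.01 dB.
Required insertion loss = 99 − 89.01 = 9.99 dB.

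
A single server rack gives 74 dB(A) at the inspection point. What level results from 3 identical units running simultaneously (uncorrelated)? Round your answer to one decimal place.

With 3 equal, uncorrelated contributions the intensity is 3× that of one unit, giving a rise of 10·log₁₀ 3.
L_total = 74 + 10·log₁₀(3) = 74 + 4.771 = 78.77 dB(A).

78.8 dB(A)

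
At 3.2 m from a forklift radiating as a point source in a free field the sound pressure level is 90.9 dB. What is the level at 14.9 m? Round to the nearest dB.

78 dB

Spherical spreading from a point source gives a 20·log₁₀(r₂/r₁) drop.
L₂ = 90.9 − 20·log₁₀(14.9/3.2) = 90.9 − 13.361 = 77.54 dB.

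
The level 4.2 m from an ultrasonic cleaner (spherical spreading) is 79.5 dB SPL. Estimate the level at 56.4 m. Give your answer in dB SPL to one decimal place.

56.9 dB SPL

For a point source, L₂ = L₁ − 20·log₁₀(r₂/r₁).
L₂ = 79.5 − 20·log₁₀(56.4/4.2) = 79.5 − 22.561 = 56.94 dB SPL.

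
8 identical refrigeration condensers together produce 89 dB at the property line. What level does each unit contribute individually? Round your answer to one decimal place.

8 equal contributions raise the level by 10·log₁₀ 8 = 9.031 dB, so each unit alone gives 89 − 9.031.

80.0 dB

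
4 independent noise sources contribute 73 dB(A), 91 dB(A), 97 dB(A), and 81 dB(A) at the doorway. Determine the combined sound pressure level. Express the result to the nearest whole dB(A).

98 dB(A)

For uncorrelated sources the intensities add, so convert each level to linear form, sum, and take 10·log₁₀ of the total.
Σ 10^(L/10) = 10^(73/10) + 10^(91/10) + 10^(97/10) + 10^(81/10) = 6.417e+09.
L_total = 10·log₁₀(6.417e+09) = 98.07 dB(A).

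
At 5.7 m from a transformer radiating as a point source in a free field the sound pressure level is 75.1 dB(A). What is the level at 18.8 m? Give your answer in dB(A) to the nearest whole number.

65 dB(A)

Spherical spreading from a point source gives a 20·log₁₀(r₂/r₁) drop.
L₂ = 75.1 − 20·log₁₀(18.8/5.7) = 75.1 − 10.366 = 64.73 dB(A).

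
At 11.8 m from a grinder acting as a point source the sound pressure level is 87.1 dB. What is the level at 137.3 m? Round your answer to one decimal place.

65.8 dB

Spherical spreading from a point source gives a 20·log₁₀(r₂/r₁) drop.
L₂ = 87.1 − 20·log₁₀(137.3/11.8) = 87.1 − 21.316 = 65.78 dB.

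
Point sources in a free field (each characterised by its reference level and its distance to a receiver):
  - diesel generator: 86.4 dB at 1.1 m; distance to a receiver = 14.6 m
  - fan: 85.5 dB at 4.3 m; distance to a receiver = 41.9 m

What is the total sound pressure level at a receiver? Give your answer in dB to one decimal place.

Propagate each source to the receiver with L = L_ref − 20·log₁₀(r/r_ref), then add intensities.
diesel generator: 86.4 − 20·log₁₀(14.6/1.1) = 86.4 − 22.46 = 63.94 dB.
fan: 85.5 − 20·log₁₀(41.9/4.3) = 85.5 − 19.77 = 65.73 dB.
Σ 10^(L/10) = 6.215e+06 → L_total = 10·log₁₀(6.215e+06) = 67.93 dB.

67.9 dB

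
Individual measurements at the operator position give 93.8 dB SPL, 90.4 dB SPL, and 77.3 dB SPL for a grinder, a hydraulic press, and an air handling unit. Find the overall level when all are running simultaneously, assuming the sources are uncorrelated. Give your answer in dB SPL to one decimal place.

95.5 dB SPL

For uncorrelated sources the intensities add, so convert each level to linear form, sum, and take 10·log₁₀ of the total.
Σ 10^(L/10) = 10^(93.8/10) + 10^(90.4/10) + 10^(77.3/10) = 3.549e+09.
L_total = 10·log₁₀(3.549e+09) = 95.50 dB SPL.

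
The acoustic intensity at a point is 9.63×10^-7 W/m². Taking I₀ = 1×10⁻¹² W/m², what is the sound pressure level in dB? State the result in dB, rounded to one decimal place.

Dividing by I₀ shifts the exponent by 12: I/I₀ = 9.63×10^5.
L = 10·(0.9836 + 5) = 59.84 dB.

59.8 dB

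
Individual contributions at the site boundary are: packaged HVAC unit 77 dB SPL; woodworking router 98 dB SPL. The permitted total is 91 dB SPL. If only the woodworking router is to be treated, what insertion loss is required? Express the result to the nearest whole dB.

7 dB

The untreated sources together contribute 10^(77/10) = 5.012e+07, i.e. 77.00 dB SPL.
To meet 91 dB SPL overall, the treated woodworking router may contribute at most 10^(91/10) − 5.012e+07 = 1.209e+09, i.e. 90.82 dB SPL.
Required insertion loss = 98 − 90.82 = 7.18 dB.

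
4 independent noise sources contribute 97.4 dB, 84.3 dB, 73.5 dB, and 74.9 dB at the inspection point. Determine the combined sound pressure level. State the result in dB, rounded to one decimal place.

Incoherent sources combine by intensity addition: L_total = 10·log₁₀(Σ 10^(L_i/10)).
Σ 10^(L/10) = 10^(97.4/10) + 10^(84.3/10) + 10^(73.5/10) + 10^(74.9/10) = 5.818e+09.
L_total = 10·log₁₀(5.818e+09) = 97.65 dB.

97.6 dB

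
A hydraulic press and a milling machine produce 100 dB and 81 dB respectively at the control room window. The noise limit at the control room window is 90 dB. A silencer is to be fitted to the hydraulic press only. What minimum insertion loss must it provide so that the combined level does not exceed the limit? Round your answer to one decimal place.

Everything except the hydraulic press sums to 10^(81/10) = 1.259e+08 in linear terms, 81.00 dB.
The limit corresponds to 10^(90/10) = 1.000e+09; subtracting the fixed part leaves 8.741e+08 for the hydraulic press, i.e. 89.42 dB.
Required insertion loss = 100 − 89.42 = 10.58 dB.

10.6 dB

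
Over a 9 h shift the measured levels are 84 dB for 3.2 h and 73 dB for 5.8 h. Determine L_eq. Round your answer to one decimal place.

Weight each interval's intensity by its duration and average over T = 9 h:
Σ tᵢ·10^(Lᵢ/10) = 3.2·10^(84/10) + 5.8·10^(73/10) = 9.195e+08.
L_eq = 10·log₁₀(9.195e+08/9) = 80.09 dB.

80.1 dB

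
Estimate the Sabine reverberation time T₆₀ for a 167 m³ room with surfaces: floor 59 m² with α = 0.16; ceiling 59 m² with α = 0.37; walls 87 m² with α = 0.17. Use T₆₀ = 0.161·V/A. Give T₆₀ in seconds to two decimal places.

Summing Sᵢαᵢ: 59·0.16 + 59·0.37 + 87·0.17 = 46.06 m².
T₆₀ = 0.161·V/A = 0.161·167/46.06 = 0.584 s.

0.58 s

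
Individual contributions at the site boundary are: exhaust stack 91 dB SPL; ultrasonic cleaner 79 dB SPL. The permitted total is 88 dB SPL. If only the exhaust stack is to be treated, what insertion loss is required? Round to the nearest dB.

The untreated sources together contribute 10^(79/10) = 7.943e+07, i.e. 79.00 dB SPL.
To meet 88 dB SPL overall, the treated exhaust stack may contribute at most 10^(88/10) − 7.943e+07 = 5.515e+08, i.e. 87.42 dB SPL.
Required insertion loss = 91 − 87.42 = 3.58 dB.

4 dB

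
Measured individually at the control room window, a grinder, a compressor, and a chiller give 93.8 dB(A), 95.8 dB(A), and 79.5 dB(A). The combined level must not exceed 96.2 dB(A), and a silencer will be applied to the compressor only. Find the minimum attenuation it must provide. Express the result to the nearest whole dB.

4 dB

Fixed contribution from the other sources: Σ 10^(L/10) = 10^(93.8/10) + 10^(79.5/10) = 2.488e+09 (93.96 dB(A)).
To meet 96.2 dB(A) overall, the treated compressor may contribute at most 10^(96.2/10) − 2.488e+09 = 1.681e+09, i.e. 92.25 dB(A).
Required insertion loss = 95.8 − 92.25 = 3.55 dB.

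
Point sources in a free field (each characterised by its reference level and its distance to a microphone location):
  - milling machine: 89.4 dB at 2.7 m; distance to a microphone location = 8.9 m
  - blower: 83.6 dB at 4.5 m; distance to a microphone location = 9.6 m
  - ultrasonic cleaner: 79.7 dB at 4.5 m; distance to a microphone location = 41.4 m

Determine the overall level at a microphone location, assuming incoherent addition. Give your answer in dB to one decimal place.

81.2 dB

Apply inverse-square spreading to bring every level to the receiver, then sum 10^(L/10).
milling machine: 89.4 − 20·log₁₀(8.9/2.7) = 89.4 − 10.36 = 79.04 dB.
blower: 83.6 − 20·log₁₀(9.6/4.5) = 83.6 − 6.58 = 77.02 dB.
ultrasonic cleaner: 79.7 − 20·log₁₀(41.4/4.5) = 79.7 − 19.28 = 60.42 dB.
Σ 10^(L/10) = 1.316e+08 → L_total = 10·log₁₀(1.316e+08) = 81.19 dB.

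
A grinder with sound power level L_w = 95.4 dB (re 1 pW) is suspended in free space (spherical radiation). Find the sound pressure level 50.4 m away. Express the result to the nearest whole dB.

50 dB

L_p = L_w − 10·log₁₀(4π·r²) with r = 50.4 m.
4π·r² = 3.192e+04 m², 10·log₁₀ of that is 45.041 dB.
L_p = 95.4 − 45.041 = 50.36 dB.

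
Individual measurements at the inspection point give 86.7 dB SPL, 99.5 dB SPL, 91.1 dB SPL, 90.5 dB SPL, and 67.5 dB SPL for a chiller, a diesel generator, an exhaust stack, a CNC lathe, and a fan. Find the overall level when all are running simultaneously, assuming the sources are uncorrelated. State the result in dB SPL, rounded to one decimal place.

100.7 dB SPL

For uncorrelated sources the intensities add, so convert each level to linear form, sum, and take 10·log₁₀ of the total.
Σ 10^(L/10) = 10^(86.7/10) + 10^(99.5/10) + 10^(91.1/10) + 10^(90.5/10) + 10^(67.5/10) = 1.180e+10.
L_total = 10·log₁₀(1.180e+10) = 100.72 dB SPL.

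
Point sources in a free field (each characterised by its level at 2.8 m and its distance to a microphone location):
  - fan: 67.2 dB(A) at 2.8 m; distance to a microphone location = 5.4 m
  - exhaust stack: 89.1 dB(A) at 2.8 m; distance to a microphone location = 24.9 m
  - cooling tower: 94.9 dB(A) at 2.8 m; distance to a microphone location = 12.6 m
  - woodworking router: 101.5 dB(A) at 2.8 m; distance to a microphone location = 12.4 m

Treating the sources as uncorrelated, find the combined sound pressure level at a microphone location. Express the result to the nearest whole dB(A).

89 dB(A)

Apply inverse-square spreading to bring every level to the receiver, then sum 10^(L/10).
fan: 67.2 − 20·log₁₀(5.4/2.8) = 67.2 − 5.70 = 61.50 dB(A).
exhaust stack: 89.1 − 20·log₁₀(24.9/2.8) = 89.1 − 18.98 = 70.12 dB(A).
cooling tower: 94.9 − 20·log₁₀(12.6/2.8) = 94.9 − 13.06 = 81.84 dB(A).
woodworking router: 101.5 − 20·log₁₀(12.4/2.8) = 101.5 − 12.93 = 88.57 dB(A).
Σ 10^(L/10) = 8.845e+08 → L_total = 10·log₁₀(8.845e+08) = 89.47 dB(A).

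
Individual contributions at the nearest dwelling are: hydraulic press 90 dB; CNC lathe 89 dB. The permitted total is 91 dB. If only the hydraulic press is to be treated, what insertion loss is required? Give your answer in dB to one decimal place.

The untreated sources together contribute 10^(89/10) = 7.943e+08, i.e. 89.00 dB.
The limit corresponds to 10^(91/10) = 1.259e+09; subtracting the fixed part leaves 4.646e+08 for the hydraulic press, i.e. 86.67 dB.
So the hydraulic press must be reduced from 90 to 86.67 dB: IL = 3.33 dB.

3.3 dB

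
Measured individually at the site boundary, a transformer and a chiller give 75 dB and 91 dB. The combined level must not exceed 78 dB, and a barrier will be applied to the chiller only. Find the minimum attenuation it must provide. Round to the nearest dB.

The untreated sources together contribute 10^(75/10) = 3.162e+07, i.e. 75.00 dB.
The limit corresponds to 10^(78/10) = 6.310e+07; subtracting the fixed part leaves 3.147e+07 for the chiller, i.e. 74.98 dB.
Required insertion loss = 91 − 74.98 = 16.02 dB.

16 dB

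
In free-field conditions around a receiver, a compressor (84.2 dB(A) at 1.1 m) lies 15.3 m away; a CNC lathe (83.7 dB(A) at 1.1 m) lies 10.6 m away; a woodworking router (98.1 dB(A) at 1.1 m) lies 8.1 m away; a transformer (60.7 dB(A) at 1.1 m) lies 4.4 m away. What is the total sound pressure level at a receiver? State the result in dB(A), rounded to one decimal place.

First find each source's level at the receiver (point-source: −20·log₁₀(r/r_ref)), then combine on an intensity basis.
compressor: 84.2 − 20·log₁₀(15.3/1.1) = 84.2 − 22.87 = 61.33 dB(A).
CNC lathe: 83.7 − 20·log₁₀(10.6/1.1) = 83.7 − 19.68 = 64.02 dB(A).
woodworking router: 98.1 − 20·log₁₀(8.1/1.1) = 98.1 − 17.34 = 80.76 dB(A).
transformer: 60.7 − 20·log₁₀(4.4/1.1) = 60.7 − 12.04 = 48.66 dB(A).
Σ 10^(L/10) = 1.230e+08 → L_total = 10·log₁₀(1.230e+08) = 80.90 dB(A).

80.9 dB(A)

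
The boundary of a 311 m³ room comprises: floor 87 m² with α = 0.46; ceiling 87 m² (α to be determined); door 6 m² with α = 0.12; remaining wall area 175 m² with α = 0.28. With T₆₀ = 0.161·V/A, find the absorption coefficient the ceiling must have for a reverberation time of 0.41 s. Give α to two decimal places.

0.37

Required total absorption A = 0.161·311/0.41 = 122.12 m².
Absorption from the other surfaces = 87·0.46 + 6·0.12 + 175·0.28 = 89.74 m², so the ceiling must supply 32.38 m² over 87 m².
α = 32.38/87 = 0.372.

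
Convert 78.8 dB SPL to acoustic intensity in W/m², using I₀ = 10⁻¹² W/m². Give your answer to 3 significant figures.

L = 10·log₁₀(I/I₀) ⇒ I = I₀·10^(L/10) = 10⁻¹² × 10^7.88.

7.59e-05 W/m²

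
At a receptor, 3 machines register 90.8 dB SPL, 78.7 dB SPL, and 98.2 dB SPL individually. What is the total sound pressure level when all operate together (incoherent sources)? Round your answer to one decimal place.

99.0 dB SPL

For uncorrelated sources the intensities add, so convert each level to linear form, sum, and take 10·log₁₀ of the total.
Σ 10^(L/10) = 10^(90.8/10) + 10^(78.7/10) + 10^(98.2/10) = 7.883e+09.
L_total = 10·log₁₀(7.883e+09) = 98.97 dB SPL.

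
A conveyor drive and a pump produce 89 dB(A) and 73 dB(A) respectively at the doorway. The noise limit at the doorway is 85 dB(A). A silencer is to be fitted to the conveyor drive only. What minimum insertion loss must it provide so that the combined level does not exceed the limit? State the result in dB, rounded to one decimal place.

Everything except the conveyor drive sums to 10^(73/10) = 1.995e+07 in linear terms, 73.00 dB(A).
To meet 85 dB(A) overall, the treated conveyor drive may contribute at most 10^(85/10) − 1.995e+07 = 2.963e+08, i.e. 84.72 dB(A).
So the conveyor drive must be reduced from 89 to 84.72 dB(A): IL = 4.28 dB.

4.3 dB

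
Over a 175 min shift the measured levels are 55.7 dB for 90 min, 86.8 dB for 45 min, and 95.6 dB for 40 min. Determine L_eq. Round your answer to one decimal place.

89.8 dB

The energy average is taken in the linear domain: L_eq = 10·log₁₀[(Σ tᵢ·10^(Lᵢ/10))/T], T = 175 min.
Σ tᵢ·10^(Lᵢ/10) = 90·10^(55.7/10) + 45·10^(86.8/10) + 40·10^(95.6/10) = 1.668e+11.
L_eq = 10·log₁₀(1.668e+11/175) = 89.79 dB.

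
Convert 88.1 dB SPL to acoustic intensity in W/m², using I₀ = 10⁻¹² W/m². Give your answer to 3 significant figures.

I = I₀·10^(L/10) = 10⁻¹² × 10^(88.1/10) = 10^(-3.190).

0.000646 W/m²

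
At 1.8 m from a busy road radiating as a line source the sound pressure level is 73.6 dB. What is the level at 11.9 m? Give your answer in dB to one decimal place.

65.4 dB

Line-source attenuation: ΔL = 10·log₁₀(r₂/r₁) = 10·log₁₀(11.9/1.8) = 8.203 dB.
L₂ = 73.6 − 10·log₁₀(11.9/1.8) = 73.6 − 8.203 = 65.40 dB.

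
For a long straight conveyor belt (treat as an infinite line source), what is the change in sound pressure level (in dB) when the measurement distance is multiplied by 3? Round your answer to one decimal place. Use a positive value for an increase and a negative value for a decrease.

Line-source spreading: ΔL = −10·log₁₀(r₂/r₁).
ΔL = −10·log₁₀(3) = -4.77 dB.

-4.8 dB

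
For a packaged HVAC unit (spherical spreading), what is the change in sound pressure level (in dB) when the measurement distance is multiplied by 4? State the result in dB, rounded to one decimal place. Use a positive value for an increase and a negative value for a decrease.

-12.0 dB

Point-source spreading: ΔL = −20·log₁₀(r₂/r₁).
ΔL = −20·log₁₀(4) = -12.04 dB.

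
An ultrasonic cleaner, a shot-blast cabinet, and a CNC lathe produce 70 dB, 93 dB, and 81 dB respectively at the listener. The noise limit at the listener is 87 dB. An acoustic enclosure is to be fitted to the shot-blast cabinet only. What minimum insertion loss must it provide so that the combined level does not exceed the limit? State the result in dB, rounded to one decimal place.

Everything except the shot-blast cabinet sums to 10^(70/10) + 10^(81/10) = 1.359e+08 in linear terms, 81.33 dB.
To meet 87 dB overall, the treated shot-blast cabinet may contribute at most 10^(87/10) − 1.359e+08 = 3.653e+08, i.e. 85.63 dB.
Required insertion loss = 93 − 85.63 = 7.37 dB.

7.4 dB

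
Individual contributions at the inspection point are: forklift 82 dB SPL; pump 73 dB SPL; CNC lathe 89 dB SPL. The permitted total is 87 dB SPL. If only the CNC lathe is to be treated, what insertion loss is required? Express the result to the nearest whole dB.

The untreated sources together contribute 10^(82/10) + 10^(73/10) = 1.784e+08, i.e. 82.51 dB SPL.
To meet 87 dB SPL overall, the treated CNC lathe may contribute at most 10^(87/10) − 1.784e+08 = 3.227e+08, i.e. 85.09 dB SPL.
So the CNC lathe must be reduced from 89 to 85.09 dB SPL: IL = 3.91 dB.

4 dB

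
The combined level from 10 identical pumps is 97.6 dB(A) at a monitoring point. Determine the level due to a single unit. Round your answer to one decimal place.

87.6 dB(A)

Dividing the total intensity by 10 lowers the level by 10·log₁₀ 10 = 10.000 dB: L₁ = 97.6 − 10.000.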